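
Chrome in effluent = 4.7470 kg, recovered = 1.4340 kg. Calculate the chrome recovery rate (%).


Formula: Recovery = recovered / input * 100
Substituting: Recovery = 1.4340 / 4.7470 * 100
Result: 30.2086 %


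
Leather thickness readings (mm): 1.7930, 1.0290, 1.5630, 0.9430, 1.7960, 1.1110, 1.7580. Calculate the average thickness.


Formula: Average = sum / n
Substituting: Average = 9.9930 / 7
Result: 1.4276 mm


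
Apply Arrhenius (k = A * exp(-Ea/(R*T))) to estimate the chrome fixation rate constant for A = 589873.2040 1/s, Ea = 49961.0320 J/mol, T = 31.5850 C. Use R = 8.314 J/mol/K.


T_K = T_C + 273.15 = 31.5850 + 273.15 = 304.7350 K
exponent = -Ea / (R * T_K) = -49961.0320 / (8.314 * 304.7350) = -19.7196
k = A * exp(exponent) = 589873.2040 * exp(-19.7196) = 0.00160926 1/s


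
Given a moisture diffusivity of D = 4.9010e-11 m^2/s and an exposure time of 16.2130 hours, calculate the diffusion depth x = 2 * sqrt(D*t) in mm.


t = 16.2130 hr * 3600 = 58366.8000 s
D * t = 4.9010e-11 * 58366.8000 = 2.8606e-06
x = 2 * sqrt(D*t) = 2 * sqrt(2.8606e-06) = 0.00338264 m = 3.3826 mm


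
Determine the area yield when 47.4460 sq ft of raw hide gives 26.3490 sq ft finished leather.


Formula: Yield = finished / raw * 100
Substituting: Yield = 26.3490 / 47.4460 * 100
Result: 55.5347 %


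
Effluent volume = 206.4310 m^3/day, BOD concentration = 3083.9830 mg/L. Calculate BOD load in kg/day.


Formula: BOD_load = volume * conc / 1000
Substituting: BOD_load = 206.4310 * 3083.9830 / 1000
Result: 636.6297 kg/day


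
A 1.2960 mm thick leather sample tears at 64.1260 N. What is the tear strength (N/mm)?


Formula: Tear strength = force / thickness
Substituting: Tear strength = 64.1260 / 1.2960
Result: 49.4799 N/mm


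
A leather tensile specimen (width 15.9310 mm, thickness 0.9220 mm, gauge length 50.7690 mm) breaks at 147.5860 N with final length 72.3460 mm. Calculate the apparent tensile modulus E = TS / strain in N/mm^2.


TS = F / (w * t) = 147.5860 / (15.9310 * 0.9220) = 10.0478 N/mm^2
strain = (Lf - L0) / L0 = (72.3460 - 50.7690) / 50.7690 = 0.4250
E = TS / strain = 10.0478 / 0.4250 = 23.6417 N/mm^2


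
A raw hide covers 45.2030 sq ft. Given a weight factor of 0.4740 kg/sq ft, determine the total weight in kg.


Formula: Weight = area * weight_per_sqft
Substituting: Weight = 45.2030 * 0.4740
Result: 21.4262 kg


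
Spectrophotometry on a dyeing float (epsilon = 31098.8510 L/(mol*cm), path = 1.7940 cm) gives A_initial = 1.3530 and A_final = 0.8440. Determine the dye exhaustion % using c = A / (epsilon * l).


c_initial = A_i / (epsilon * l) = 1.3530 / (31098.8510 * 1.7940) = 2.4251e-05 mol/L
c_final = A_f / (epsilon * l) = 0.8440 / (31098.8510 * 1.7940) = 1.5128e-05 mol/L
Exhaustion = (c_initial - c_final) / c_initial * 100 = (2.4251e-05 - 1.5128e-05) / 2.4251e-05 * 100 = 37.6201 %


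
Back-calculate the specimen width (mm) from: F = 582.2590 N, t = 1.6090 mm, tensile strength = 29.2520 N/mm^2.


Formula: w = F / (TS * t)
Substituting: w = 582.2590 / (29.2520 * 1.6090)
Result: 12.3710 mm


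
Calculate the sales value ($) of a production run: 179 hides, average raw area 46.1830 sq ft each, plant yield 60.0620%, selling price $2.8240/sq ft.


Raw_total = N * avg_area = 179 * 46.1830 = 8266.7570 sq ft
Finished = Raw_total * yield / 100 = 8266.7570 * 60.0620 / 100 = 4965.1796 sq ft
Value = Finished * price = 4965.1796 * 2.8240 = 14021.6672 $


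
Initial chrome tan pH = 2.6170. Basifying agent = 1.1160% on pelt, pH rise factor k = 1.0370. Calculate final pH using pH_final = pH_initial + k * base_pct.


Formula: pH_final = pH_initial + k * base_pct
Substituting: pH_final = 2.6170 + 1.0370 * 1.1160
Result: 3.7743


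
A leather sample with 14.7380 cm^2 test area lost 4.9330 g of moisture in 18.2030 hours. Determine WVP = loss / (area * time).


Formula: WVP = loss / (area * time)
Substituting: WVP = 4.9330 / (14.7380 * 18.2030)
Result: 0.0183878 g/(cm^2*hr)


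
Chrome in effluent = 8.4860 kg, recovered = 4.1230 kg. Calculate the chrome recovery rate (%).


Formula: Recovery = recovered / input * 100
Substituting: Recovery = 4.1230 / 8.4860 * 100
Result: 48.5859 %


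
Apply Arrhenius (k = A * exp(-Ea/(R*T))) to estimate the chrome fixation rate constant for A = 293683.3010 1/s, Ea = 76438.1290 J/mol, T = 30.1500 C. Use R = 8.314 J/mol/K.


T_K = T_C + 273.15 = 30.1500 + 273.15 = 303.3000 K
exponent = -Ea / (R * T_K) = -76438.1290 / (8.314 * 303.3000) = -30.3129
k = A * exp(exponent) = 293683.3010 * exp(-30.3129) = 2.0098e-08 1/s


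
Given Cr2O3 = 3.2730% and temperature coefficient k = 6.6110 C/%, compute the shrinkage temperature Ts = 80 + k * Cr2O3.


Formula: Ts = 80 + k * Cr2O3
Substituting: Ts = 80 + 6.6110 * 3.2730
Result: 101.6378 C


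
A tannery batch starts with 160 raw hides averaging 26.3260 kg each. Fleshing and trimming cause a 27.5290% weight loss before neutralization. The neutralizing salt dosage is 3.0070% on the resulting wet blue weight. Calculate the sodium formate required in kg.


Total_raw = N * avg_wt = 160 * 26.3260 = 4212.1600 kg
Substrate = Total_raw * (1 - loss/100) = 4212.1600 * (1 - 27.5290/100) = 3052.5945 kg
Neutralizer = Substrate * pct / 100 = 3052.5945 * 3.0070 / 100 = 91.7915 kg


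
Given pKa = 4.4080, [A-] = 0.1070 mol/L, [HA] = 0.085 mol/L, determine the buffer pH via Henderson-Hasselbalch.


ratio = [A-] / [HA] = 0.1070 / 0.085 = 1.2588
log10(ratio) = 0.0999649
pH = pKa + log10(ratio) = 4.4080 + 0.0999649 = 4.5080


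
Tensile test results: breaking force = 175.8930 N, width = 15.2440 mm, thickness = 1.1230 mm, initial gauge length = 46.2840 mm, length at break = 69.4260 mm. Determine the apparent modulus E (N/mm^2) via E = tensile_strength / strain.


TS = F / (w * t) = 175.8930 / (15.2440 * 1.1230) = 10.2747 N/mm^2
strain = (Lf - L0) / L0 = (69.4260 - 46.2840) / 46.2840 = 0.5000
E = TS / strain = 10.2747 / 0.5000 = 20.5494 N/mm^2


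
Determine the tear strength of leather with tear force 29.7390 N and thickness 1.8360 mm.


Formula: Tear strength = force / thickness
Substituting: Tear strength = 29.7390 / 1.8360
Result: 16.1977 N/mm


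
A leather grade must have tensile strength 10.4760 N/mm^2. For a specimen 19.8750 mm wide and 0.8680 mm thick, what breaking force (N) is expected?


Formula: F = TS * w * t
Substituting: F = 10.4760 * 19.8750 * 0.8680
Result: 180.7267 N


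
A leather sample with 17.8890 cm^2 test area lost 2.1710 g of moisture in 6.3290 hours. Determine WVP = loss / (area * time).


Formula: WVP = loss / (area * time)
Substituting: WVP = 2.1710 / (17.8890 * 6.3290)
Result: 0.0191751 g/(cm^2*hr)


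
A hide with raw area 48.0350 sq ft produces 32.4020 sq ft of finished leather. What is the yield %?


Formula: Yield = finished / raw * 100
Substituting: Yield = 32.4020 / 48.0350 * 100
Result: 67.4550 %


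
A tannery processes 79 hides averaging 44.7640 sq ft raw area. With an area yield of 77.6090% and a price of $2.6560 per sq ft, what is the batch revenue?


Raw_total = N * avg_area = 79 * 44.7640 = 3536.3560 sq ft
Finished = Raw_total * yield / 100 = 3536.3560 * 77.6090 / 100 = 2744.5305 sq ft
Value = Finished * price = 2744.5305 * 2.6560 = 7289.4731 $


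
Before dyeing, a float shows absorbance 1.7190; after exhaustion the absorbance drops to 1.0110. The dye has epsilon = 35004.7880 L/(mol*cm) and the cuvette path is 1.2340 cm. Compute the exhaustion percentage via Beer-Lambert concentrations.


c_initial = A_i / (epsilon * l) = 1.7190 / (35004.7880 * 1.2340) = 3.9795e-05 mol/L
c_final = A_f / (epsilon * l) = 1.0110 / (35004.7880 * 1.2340) = 2.3405e-05 mol/L
Exhaustion = (c_initial - c_final) / c_initial * 100 = (3.9795e-05 - 2.3405e-05) / 3.9795e-05 * 100 = 41.1867 %


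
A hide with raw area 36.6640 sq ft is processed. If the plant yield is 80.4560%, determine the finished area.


Formula: finished = raw * yield / 100
Substituting: finished = 36.6640 * 80.4560 / 100
Result: 29.4984 sq ft


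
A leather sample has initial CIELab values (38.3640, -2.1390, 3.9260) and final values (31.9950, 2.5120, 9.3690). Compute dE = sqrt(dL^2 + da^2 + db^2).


dL = -6.3690, da = 4.6510, db = 5.4430
dE = sqrt((-6.3690)^2 + 4.6510^2 + 5.4430^2) = 9.5824


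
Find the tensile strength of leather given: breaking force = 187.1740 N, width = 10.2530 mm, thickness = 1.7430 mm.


Formula: TS = force / (width * thickness)
Substituting: TS = 187.1740 / (10.2530 * 1.7430)
Result: 10.4736 N/mm^2


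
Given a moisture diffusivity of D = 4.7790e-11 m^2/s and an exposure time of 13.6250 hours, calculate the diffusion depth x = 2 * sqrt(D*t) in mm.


t = 13.6250 hr * 3600 = 49050.0000 s
D * t = 4.7790e-11 * 49050.0000 = 2.3441e-06
x = 2 * sqrt(D*t) = 2 * sqrt(2.3441e-06) = 0.00306209 m = 3.0621 mm


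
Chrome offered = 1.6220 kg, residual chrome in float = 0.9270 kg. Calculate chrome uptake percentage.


Formula: Uptake = (offered - residual) / offered * 100
Substituting: Uptake = (1.6220 - 0.9270) / 1.6220 * 100
Result: 42.8483 %


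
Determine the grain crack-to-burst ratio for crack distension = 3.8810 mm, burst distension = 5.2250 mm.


Formula: Ratio = crack / burst
Substituting: Ratio = 3.8810 / 5.2250
Result: 0.7428


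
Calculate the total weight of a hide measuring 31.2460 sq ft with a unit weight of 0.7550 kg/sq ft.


Formula: Weight = area * weight_per_sqft
Substituting: Weight = 31.2460 * 0.7550
Result: 23.5907 kg


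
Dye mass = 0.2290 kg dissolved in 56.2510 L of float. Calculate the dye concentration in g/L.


Formula: Conc = dye_mass(kg) / volume(L) * 1000
Substituting: Conc = 0.2290 / 56.2510 * 1000
Result: 4.0710 g/L


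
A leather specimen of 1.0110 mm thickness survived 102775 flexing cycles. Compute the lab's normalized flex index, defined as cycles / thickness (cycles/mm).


Formula: Index = cycles / thickness
Substituting: Index = 102775 / 1.0110
Result: 101656.7755 cycles/mm


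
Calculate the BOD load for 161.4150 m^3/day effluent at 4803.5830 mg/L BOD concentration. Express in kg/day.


Formula: BOD_load = volume * conc / 1000
Substituting: BOD_load = 161.4150 * 4803.5830 / 1000
Result: 775.3703 kg/day


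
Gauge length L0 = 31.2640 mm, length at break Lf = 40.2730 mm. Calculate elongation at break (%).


Formula: Elongation = (Lf - L0) / L0 * 100
Substituting: Elongation = (40.2730 - 31.2640) / 31.2640 * 100
Result: 28.8159 %


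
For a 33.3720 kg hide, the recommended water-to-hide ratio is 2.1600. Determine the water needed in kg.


Formula: Water = hide_weight * ratio
Substituting: Water = 33.3720 * 2.1600
Result: 72.0835 kg


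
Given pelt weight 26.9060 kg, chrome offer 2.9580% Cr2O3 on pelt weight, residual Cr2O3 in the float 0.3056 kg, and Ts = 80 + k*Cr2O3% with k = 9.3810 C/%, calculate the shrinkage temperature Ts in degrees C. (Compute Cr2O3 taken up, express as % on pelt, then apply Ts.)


Offered = pelt * offer_pct / 100 = 26.9060 * 2.9580 / 100 = 0.7959 kg
Uptake = offered - residual = 0.7959 - 0.3056 = 0.4903 kg
Cr2O3% on pelt = uptake / pelt * 100 = 0.4903 / 26.9060 * 100 = 1.8222 %
Ts = 80 + k * Cr2O3% = 80 + 9.3810 * 1.8222 = 97.0940 C


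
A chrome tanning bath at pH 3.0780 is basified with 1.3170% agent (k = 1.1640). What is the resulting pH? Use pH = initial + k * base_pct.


Formula: pH_final = pH_initial + k * base_pct
Substituting: pH_final = 3.0780 + 1.1640 * 1.3170
Result: 4.6110


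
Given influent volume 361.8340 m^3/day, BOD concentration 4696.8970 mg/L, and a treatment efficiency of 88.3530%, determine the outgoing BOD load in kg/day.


Load_in = volume * conc / 1000 = 361.8340 * 4696.8970 / 1000 = 1699.4970 kg/day
Removed = Load_in * eff / 100 = 1699.4970 * 88.3530 / 100 = 1501.5566 kg/day
Load_out = Load_in - Removed = 1699.4970 - 1501.5566 = 197.9404 kg/day


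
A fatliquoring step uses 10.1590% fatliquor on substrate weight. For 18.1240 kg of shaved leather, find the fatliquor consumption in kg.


Formula: Fat = substrate * pct / 100
Substituting: Fat = 18.1240 * 10.1590 / 100
Result: 1.8412 kg


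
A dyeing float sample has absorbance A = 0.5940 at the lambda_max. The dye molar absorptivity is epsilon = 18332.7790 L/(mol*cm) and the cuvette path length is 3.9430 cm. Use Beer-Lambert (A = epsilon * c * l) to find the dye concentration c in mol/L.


Formula: c = A / (epsilon * l)
Substituting: c = 0.5940 / (18332.7790 * 3.9430)
Result: 8.2173e-06 mol/L


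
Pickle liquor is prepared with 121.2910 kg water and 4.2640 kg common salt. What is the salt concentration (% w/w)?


Formula: Conc = salt / (water + salt) * 100
Substituting: Conc = 4.2640 / (121.2910 + 4.2640) * 100
Result: 3.3961 %


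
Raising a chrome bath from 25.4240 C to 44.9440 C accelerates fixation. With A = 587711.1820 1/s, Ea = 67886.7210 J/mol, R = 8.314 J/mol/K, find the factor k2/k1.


T1 = 25.4240 + 273.15 = 298.5740 K; T2 = 44.9440 + 273.15 = 318.0940 K
k1 = A * exp(-Ea/(R*T1)) = 587711.1820 * exp(-67886.7210/(8.314*298.5740)) = 7.8011e-07 1/s
k2 = A * exp(-Ea/(R*T2)) = 587711.1820 * exp(-67886.7210/(8.314*318.0940)) = 4.1782e-06 1/s
k2/k1 = 4.1782e-06 / 7.8011e-07 = 5.3560


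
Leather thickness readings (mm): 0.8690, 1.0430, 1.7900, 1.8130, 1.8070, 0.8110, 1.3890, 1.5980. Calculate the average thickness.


Formula: Average = sum / n
Substituting: Average = 11.1200 / 8
Result: 1.3900 mm


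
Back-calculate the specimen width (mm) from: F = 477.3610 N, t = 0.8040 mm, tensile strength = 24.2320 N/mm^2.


Formula: w = F / (TS * t)
Substituting: w = 477.3610 / (24.2320 * 0.8040)
Result: 24.5020 mm


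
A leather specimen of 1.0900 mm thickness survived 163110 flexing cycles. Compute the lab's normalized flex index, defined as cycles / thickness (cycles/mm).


Formula: Index = cycles / thickness
Substituting: Index = 163110 / 1.0900
Result: 149642.2018 cycles/mm


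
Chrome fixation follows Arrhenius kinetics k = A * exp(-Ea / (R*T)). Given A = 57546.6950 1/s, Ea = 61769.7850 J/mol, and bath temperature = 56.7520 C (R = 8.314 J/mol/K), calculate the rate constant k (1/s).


T_K = T_C + 273.15 = 56.7520 + 273.15 = 329.9020 K
exponent = -Ea / (R * T_K) = -61769.7850 / (8.314 * 329.9020) = -22.5207
k = A * exp(exponent) = 57546.6950 * exp(-22.5207) = 9.5372e-06 1/s


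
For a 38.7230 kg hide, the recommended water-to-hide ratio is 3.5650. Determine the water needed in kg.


Formula: Water = hide_weight * ratio
Substituting: Water = 38.7230 * 3.5650
Result: 138.0475 kg


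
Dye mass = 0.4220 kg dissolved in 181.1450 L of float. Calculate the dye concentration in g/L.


Formula: Conc = dye_mass(kg) / volume(L) * 1000
Substituting: Conc = 0.4220 / 181.1450 * 1000
Result: 2.3296 g/L


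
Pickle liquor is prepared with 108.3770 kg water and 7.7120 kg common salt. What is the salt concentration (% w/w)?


Formula: Conc = salt / (water + salt) * 100
Substituting: Conc = 7.7120 / (108.3770 + 7.7120) * 100
Result: 6.6432 %


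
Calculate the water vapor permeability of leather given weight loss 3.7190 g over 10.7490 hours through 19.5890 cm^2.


Formula: WVP = loss / (area * time)
Substituting: WVP = 3.7190 / (19.5890 * 10.7490)
Result: 0.0176622 g/(cm^2*hr)


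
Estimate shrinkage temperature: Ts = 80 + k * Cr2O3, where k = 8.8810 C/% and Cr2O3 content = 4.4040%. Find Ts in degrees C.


Formula: Ts = 80 + k * Cr2O3
Substituting: Ts = 80 + 8.8810 * 4.4040
Result: 119.1119 C


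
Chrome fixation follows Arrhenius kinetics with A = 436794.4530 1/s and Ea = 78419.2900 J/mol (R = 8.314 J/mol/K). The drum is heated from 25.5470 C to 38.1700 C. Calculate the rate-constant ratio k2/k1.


T1 = 25.5470 + 273.15 = 298.6970 K; T2 = 38.1700 + 273.15 = 311.3200 K
k1 = A * exp(-Ea/(R*T1)) = 436794.4530 * exp(-78419.2900/(8.314*298.6970)) = 8.4374e-09 1/s
k2 = A * exp(-Ea/(R*T2)) = 436794.4530 * exp(-78419.2900/(8.314*311.3200)) = 3.0358e-08 1/s
k2/k1 = 3.0358e-08 / 8.4374e-09 = 3.5980


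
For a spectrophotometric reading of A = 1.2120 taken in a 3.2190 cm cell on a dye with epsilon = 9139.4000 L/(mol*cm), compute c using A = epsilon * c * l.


Formula: c = A / (epsilon * l)
Substituting: c = 1.2120 / (9139.4000 * 3.2190)
Result: 4.1197e-05 mol/L


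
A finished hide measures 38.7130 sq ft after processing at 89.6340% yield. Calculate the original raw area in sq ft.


Formula: raw = finished * 100 / yield
Substituting: raw = 38.7130 * 100 / 89.6340
Result: 43.1901 sq ft


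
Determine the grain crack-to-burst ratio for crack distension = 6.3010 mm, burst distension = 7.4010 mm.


Formula: Ratio = crack / burst
Substituting: Ratio = 6.3010 / 7.4010
Result: 0.8514


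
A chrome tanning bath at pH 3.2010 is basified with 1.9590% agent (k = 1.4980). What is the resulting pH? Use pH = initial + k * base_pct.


Formula: pH_final = pH_initial + k * base_pct
Substituting: pH_final = 3.2010 + 1.4980 * 1.9590
Result: 6.1356


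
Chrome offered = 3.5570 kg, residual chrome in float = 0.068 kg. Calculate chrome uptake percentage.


Formula: Uptake = (offered - residual) / offered * 100
Substituting: Uptake = (3.5570 - 0.068) / 3.5570 * 100
Result: 98.0883 %


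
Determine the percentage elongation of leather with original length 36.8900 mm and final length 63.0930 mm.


Formula: Elongation = (Lf - L0) / L0 * 100
Substituting: Elongation = (63.0930 - 36.8900) / 36.8900 * 100
Result: 71.0301 %


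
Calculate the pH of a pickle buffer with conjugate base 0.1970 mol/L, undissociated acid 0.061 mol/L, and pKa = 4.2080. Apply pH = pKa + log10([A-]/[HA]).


ratio = [A-] / [HA] = 0.1970 / 0.061 = 3.2295
log10(ratio) = 0.5091
pH = pKa + log10(ratio) = 4.2080 + 0.5091 = 4.7171


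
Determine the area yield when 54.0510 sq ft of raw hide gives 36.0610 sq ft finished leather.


Formula: Yield = finished / raw * 100
Substituting: Yield = 36.0610 / 54.0510 * 100
Result: 66.7166 %


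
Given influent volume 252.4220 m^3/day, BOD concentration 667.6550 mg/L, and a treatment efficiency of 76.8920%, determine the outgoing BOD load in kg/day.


Load_in = volume * conc / 1000 = 252.4220 * 667.6550 / 1000 = 168.5308 kg/day
Removed = Load_in * eff / 100 = 168.5308 * 76.8920 / 100 = 129.5867 kg/day
Load_out = Load_in - Removed = 168.5308 - 129.5867 = 38.9441 kg/day


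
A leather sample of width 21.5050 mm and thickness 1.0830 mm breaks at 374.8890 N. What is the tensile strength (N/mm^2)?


Formula: TS = force / (width * thickness)
Substituting: TS = 374.8890 / (21.5050 * 1.0830)
Result: 16.0966 N/mm^2


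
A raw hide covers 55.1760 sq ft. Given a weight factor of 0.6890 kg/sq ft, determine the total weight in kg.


Formula: Weight = area * weight_per_sqft
Substituting: Weight = 55.1760 * 0.6890
Result: 38.0163 kg


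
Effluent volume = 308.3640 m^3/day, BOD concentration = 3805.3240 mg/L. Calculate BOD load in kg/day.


Formula: BOD_load = volume * conc / 1000
Substituting: BOD_load = 308.3640 * 3805.3240 / 1000
Result: 1173.4249 kg/day


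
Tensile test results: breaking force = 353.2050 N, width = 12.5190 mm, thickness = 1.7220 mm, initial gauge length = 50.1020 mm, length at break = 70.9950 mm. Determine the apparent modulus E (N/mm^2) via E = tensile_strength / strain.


TS = F / (w * t) = 353.2050 / (12.5190 * 1.7220) = 16.3842 N/mm^2
strain = (Lf - L0) / L0 = (70.9950 - 50.1020) / 50.1020 = 0.4170
E = TS / strain = 16.3842 / 0.4170 = 39.2897 N/mm^2


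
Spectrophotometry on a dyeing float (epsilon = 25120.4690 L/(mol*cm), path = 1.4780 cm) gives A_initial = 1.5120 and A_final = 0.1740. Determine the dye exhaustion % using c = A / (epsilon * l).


c_initial = A_i / (epsilon * l) = 1.5120 / (25120.4690 * 1.4780) = 4.0724e-05 mol/L
c_final = A_f / (epsilon * l) = 0.1740 / (25120.4690 * 1.4780) = 4.6865e-06 mol/L
Exhaustion = (c_initial - c_final) / c_initial * 100 = (4.0724e-05 - 4.6865e-06) / 4.0724e-05 * 100 = 88.4921 %


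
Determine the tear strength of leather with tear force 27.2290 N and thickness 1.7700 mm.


Formula: Tear strength = force / thickness
Substituting: Tear strength = 27.2290 / 1.7700
Result: 15.3836 N/mm


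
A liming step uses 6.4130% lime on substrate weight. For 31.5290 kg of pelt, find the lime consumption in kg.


Formula: Lime = substrate * pct / 100
Substituting: Lime = 31.5290 * 6.4130 / 100
Result: 2.0220 kg


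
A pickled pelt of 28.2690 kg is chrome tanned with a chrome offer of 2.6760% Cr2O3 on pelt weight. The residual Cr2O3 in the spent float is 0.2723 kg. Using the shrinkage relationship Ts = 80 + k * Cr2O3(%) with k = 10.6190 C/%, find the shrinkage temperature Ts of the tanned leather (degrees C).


Offered = pelt * offer_pct / 100 = 28.2690 * 2.6760 / 100 = 0.7565 kg
Uptake = offered - residual = 0.7565 - 0.2723 = 0.4842 kg
Cr2O3% on pelt = uptake / pelt * 100 = 0.4842 / 28.2690 * 100 = 1.7128 %
Ts = 80 + k * Cr2O3% = 80 + 10.6190 * 1.7128 = 98.1877 C


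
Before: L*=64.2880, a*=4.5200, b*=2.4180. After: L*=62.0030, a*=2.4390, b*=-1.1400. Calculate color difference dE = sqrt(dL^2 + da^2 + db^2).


dL = -2.2850, da = -2.0810, db = -3.5580
dE = sqrt((-2.2850)^2 + (-2.0810)^2 + (-3.5580)^2) = 4.7129


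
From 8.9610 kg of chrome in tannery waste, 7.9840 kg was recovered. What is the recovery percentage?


Formula: Recovery = recovered / input * 100
Substituting: Recovery = 7.9840 / 8.9610 * 100
Result: 89.0972 %


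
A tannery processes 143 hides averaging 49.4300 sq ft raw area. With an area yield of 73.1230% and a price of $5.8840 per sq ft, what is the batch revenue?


Raw_total = N * avg_area = 143 * 49.4300 = 7068.4900 sq ft
Finished = Raw_total * yield / 100 = 7068.4900 * 73.1230 / 100 = 5168.6919 sq ft
Value = Finished * price = 5168.6919 * 5.8840 = 30412.5834 $


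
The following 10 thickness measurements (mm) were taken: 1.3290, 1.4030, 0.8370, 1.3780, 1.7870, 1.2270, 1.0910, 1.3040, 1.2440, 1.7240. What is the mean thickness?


Formula: Average = sum / n
Substituting: Average = 13.3240 / 10
Result: 1.3324 mm


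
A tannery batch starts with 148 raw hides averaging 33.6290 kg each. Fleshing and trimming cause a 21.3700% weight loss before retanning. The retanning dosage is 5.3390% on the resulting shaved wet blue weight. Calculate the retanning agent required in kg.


Total_raw = N * avg_wt = 148 * 33.6290 = 4977.0920 kg
Substrate = Total_raw * (1 - loss/100) = 4977.0920 * (1 - 21.3700/100) = 3913.4874 kg
Retan = Substrate * pct / 100 = 3913.4874 * 5.3390 / 100 = 208.9411 kg


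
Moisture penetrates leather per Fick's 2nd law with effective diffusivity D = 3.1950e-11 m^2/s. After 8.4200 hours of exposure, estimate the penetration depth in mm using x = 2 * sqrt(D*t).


t = 8.4200 hr * 3600 = 30312.0000 s
D * t = 3.1950e-11 * 30312.0000 = 9.6847e-07
x = 2 * sqrt(D*t) = 2 * sqrt(9.6847e-07) = 0.00196822 m = 1.9682 mm


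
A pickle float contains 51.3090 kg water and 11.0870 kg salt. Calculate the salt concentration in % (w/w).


Formula: Conc = salt / (water + salt) * 100
Substituting: Conc = 11.0870 / (51.3090 + 11.0870) * 100
Result: 17.7688 %


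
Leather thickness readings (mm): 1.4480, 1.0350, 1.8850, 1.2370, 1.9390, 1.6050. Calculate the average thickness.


Formula: Average = sum / n
Substituting: Average = 9.1490 / 6
Result: 1.5248 mm


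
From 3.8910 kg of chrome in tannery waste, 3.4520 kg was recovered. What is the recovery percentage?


Formula: Recovery = recovered / input * 100
Substituting: Recovery = 3.4520 / 3.8910 * 100
Result: 88.7176 %


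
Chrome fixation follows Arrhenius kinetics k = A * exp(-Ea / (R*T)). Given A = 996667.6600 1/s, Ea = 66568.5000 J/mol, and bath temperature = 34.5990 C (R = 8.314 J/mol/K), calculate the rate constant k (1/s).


T_K = T_C + 273.15 = 34.5990 + 273.15 = 307.7490 K
exponent = -Ea / (R * T_K) = -66568.5000 / (8.314 * 307.7490) = -26.0173
k = A * exp(exponent) = 996667.6600 * exp(-26.0173) = 5.0048e-06 1/s


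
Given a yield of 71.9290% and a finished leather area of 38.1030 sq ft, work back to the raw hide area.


Formula: raw = finished * 100 / yield
Substituting: raw = 38.1030 * 100 / 71.9290
Result: 52.9731 sq ft


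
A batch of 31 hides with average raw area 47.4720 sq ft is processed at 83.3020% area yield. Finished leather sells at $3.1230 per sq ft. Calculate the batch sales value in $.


Raw_total = N * avg_area = 31 * 47.4720 = 1471.6320 sq ft
Finished = Raw_total * yield / 100 = 1471.6320 * 83.3020 / 100 = 1225.8989 sq ft
Value = Finished * price = 1225.8989 * 3.1230 = 3828.4822 $


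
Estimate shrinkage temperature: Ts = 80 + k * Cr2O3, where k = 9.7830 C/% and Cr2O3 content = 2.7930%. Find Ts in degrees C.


Formula: Ts = 80 + k * Cr2O3
Substituting: Ts = 80 + 9.7830 * 2.7930
Result: 107.3239 C


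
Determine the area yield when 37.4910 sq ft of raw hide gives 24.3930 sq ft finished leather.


Formula: Yield = finished / raw * 100
Substituting: Yield = 24.3930 / 37.4910 * 100
Result: 65.0636 %


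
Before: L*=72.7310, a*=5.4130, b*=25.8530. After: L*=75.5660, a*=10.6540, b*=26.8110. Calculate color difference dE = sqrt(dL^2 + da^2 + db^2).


dL = 2.8350, da = 5.2410, db = 0.9580
dE = sqrt(2.8350^2 + 5.2410^2 + 0.9580^2) = 6.0352


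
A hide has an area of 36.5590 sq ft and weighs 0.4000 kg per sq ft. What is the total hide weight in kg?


Formula: Weight = area * weight_per_sqft
Substituting: Weight = 36.5590 * 0.4000
Result: 14.6236 kg


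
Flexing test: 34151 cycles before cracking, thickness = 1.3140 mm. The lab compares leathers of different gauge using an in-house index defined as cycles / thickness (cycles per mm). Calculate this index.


Formula: Index = cycles / thickness
Substituting: Index = 34151 / 1.3140
Result: 25990.1065 cycles/mm


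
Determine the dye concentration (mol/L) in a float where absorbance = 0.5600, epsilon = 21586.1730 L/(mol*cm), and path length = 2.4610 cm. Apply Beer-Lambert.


Formula: c = A / (epsilon * l)
Substituting: c = 0.5600 / (21586.1730 * 2.4610)
Result: 1.0541e-05 mol/L


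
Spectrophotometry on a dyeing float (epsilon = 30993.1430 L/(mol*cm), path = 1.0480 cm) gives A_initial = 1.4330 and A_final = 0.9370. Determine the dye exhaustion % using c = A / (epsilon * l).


c_initial = A_i / (epsilon * l) = 1.4330 / (30993.1430 * 1.0480) = 4.4118e-05 mol/L
c_final = A_f / (epsilon * l) = 0.9370 / (30993.1430 * 1.0480) = 2.8848e-05 mol/L
Exhaustion = (c_initial - c_final) / c_initial * 100 = (4.4118e-05 - 2.8848e-05) / 4.4118e-05 * 100 = 34.6127 %


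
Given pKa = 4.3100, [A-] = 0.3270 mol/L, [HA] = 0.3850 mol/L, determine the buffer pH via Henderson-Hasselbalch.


ratio = [A-] / [HA] = 0.3270 / 0.3850 = 0.8494
log10(ratio) = -0.070913
pH = pKa + log10(ratio) = 4.3100 - 0.070913 = 4.2391


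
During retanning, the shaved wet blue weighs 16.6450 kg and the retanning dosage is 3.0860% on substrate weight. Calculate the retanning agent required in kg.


Formula: Retan = substrate * pct / 100
Substituting: Retan = 16.6450 * 3.0860 / 100
Result: 0.5137 kg


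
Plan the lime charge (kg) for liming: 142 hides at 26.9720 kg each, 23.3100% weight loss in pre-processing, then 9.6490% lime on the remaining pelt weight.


Total_raw = N * avg_wt = 142 * 26.9720 = 3830.0240 kg
Substrate = Total_raw * (1 - loss/100) = 3830.0240 * (1 - 23.3100/100) = 2937.2454 kg
Lime = Substrate * pct / 100 = 2937.2454 * 9.6490 / 100 = 283.4148 kg


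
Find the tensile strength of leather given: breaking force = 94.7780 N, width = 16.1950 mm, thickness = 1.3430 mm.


Formula: TS = force / (width * thickness)
Substituting: TS = 94.7780 / (16.1950 * 1.3430)
Result: 4.3576 N/mm^2


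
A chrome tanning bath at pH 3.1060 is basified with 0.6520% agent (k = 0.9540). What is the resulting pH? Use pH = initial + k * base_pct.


Formula: pH_final = pH_initial + k * base_pct
Substituting: pH_final = 3.1060 + 0.9540 * 0.6520
Result: 3.7280


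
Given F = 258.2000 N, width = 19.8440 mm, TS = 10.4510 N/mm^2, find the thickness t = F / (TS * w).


Formula: t = F / (TS * w)
Substituting: t = 258.2000 / (10.4510 * 19.8440)
Result: 1.2450 mm


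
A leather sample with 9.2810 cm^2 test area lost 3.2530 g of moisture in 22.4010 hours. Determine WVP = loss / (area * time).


Formula: WVP = loss / (area * time)
Substituting: WVP = 3.2530 / (9.2810 * 22.4010)
Result: 0.0156467 g/(cm^2*hr)


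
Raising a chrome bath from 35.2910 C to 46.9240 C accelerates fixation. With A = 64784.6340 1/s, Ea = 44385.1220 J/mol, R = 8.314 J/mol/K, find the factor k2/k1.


T1 = 35.2910 + 273.15 = 308.4410 K; T2 = 46.9240 + 273.15 = 320.0740 K
k1 = A * exp(-Ea/(R*T1)) = 64784.6340 * exp(-44385.1220/(8.314*308.4410)) = 0.00197041 1/s
k2 = A * exp(-Ea/(R*T2)) = 64784.6340 * exp(-44385.1220/(8.314*320.0740)) = 0.00369622 1/s
k2/k1 = 0.00369622 / 0.00197041 = 1.8759


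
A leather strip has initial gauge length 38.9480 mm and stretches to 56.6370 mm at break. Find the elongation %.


Formula: Elongation = (Lf - L0) / L0 * 100
Substituting: Elongation = (56.6370 - 38.9480) / 38.9480 * 100
Result: 45.4170 %


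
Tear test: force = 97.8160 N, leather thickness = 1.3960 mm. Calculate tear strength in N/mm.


Formula: Tear strength = force / thickness
Substituting: Tear strength = 97.8160 / 1.3960
Result: 70.0688 N/mm


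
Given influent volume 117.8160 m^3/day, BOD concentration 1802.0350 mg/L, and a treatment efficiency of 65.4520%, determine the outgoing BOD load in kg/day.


Load_in = volume * conc / 1000 = 117.8160 * 1802.0350 / 1000 = 212.3086 kg/day
Removed = Load_in * eff / 100 = 212.3086 * 65.4520 / 100 = 138.9602 kg/day
Load_out = Load_in - Removed = 212.3086 - 138.9602 = 73.3484 kg/day


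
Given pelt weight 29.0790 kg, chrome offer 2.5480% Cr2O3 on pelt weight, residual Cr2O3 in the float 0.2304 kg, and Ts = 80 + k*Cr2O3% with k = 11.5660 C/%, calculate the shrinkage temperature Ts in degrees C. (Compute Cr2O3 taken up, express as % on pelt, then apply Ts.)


Offered = pelt * offer_pct / 100 = 29.0790 * 2.5480 / 100 = 0.7409 kg
Uptake = offered - residual = 0.7409 - 0.2304 = 0.5105 kg
Cr2O3% on pelt = uptake / pelt * 100 = 0.5105 / 29.0790 * 100 = 1.7557 %
Ts = 80 + k * Cr2O3% = 80 + 11.5660 * 1.7557 = 100.3061 C


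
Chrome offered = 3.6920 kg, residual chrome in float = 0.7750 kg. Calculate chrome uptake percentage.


Formula: Uptake = (offered - residual) / offered * 100
Substituting: Uptake = (3.6920 - 0.7750) / 3.6920 * 100
Result: 79.0087 %


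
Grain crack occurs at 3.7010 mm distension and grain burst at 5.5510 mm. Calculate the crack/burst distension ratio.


Formula: Ratio = crack / burst
Substituting: Ratio = 3.7010 / 5.5510
Result: 0.6667


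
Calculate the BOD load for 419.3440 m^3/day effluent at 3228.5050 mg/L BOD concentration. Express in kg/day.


Formula: BOD_load = volume * conc / 1000
Substituting: BOD_load = 419.3440 * 3228.5050 / 1000
Result: 1353.8542 kg/day


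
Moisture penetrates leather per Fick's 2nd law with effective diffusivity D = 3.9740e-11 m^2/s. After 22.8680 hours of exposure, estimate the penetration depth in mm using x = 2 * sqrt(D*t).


t = 22.8680 hr * 3600 = 82324.8000 s
D * t = 3.9740e-11 * 82324.8000 = 3.2716e-06
x = 2 * sqrt(D*t) = 2 * sqrt(3.2716e-06) = 0.00361751 m = 3.6175 mm


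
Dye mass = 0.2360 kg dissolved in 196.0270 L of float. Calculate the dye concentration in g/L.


Formula: Conc = dye_mass(kg) / volume(L) * 1000
Substituting: Conc = 0.2360 / 196.0270 * 1000
Result: 1.2039 g/L


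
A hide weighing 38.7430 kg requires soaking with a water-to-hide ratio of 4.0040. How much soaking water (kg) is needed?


Formula: Water = hide_weight * ratio
Substituting: Water = 38.7430 * 4.0040
Result: 155.1270 kg


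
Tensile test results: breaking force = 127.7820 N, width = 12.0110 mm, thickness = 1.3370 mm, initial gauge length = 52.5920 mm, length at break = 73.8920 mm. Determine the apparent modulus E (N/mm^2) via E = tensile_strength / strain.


TS = F / (w * t) = 127.7820 / (12.0110 * 1.3370) = 7.9572 N/mm^2
strain = (Lf - L0) / L0 = (73.8920 - 52.5920) / 52.5920 = 0.4050
E = TS / strain = 7.9572 / 0.4050 = 19.6471 N/mm^2


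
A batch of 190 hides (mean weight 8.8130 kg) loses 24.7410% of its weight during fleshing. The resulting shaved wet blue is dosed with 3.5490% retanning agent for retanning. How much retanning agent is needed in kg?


Total_raw = N * avg_wt = 190 * 8.8130 = 1674.4700 kg
Substrate = Total_raw * (1 - loss/100) = 1674.4700 * (1 - 24.7410/100) = 1260.1894 kg
Retan = Substrate * pct / 100 = 1260.1894 * 3.5490 / 100 = 44.7241 kg


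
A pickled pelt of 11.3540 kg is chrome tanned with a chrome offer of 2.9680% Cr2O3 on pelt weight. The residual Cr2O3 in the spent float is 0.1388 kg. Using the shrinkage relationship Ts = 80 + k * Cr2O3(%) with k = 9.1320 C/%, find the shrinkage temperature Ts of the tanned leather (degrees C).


Offered = pelt * offer_pct / 100 = 11.3540 * 2.9680 / 100 = 0.3370 kg
Uptake = offered - residual = 0.3370 - 0.1388 = 0.1982 kg
Cr2O3% on pelt = uptake / pelt * 100 = 0.1982 / 11.3540 * 100 = 1.7455 %
Ts = 80 + k * Cr2O3% = 80 + 9.1320 * 1.7455 = 95.9401 C


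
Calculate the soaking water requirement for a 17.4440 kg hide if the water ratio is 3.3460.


Formula: Water = hide_weight * ratio
Substituting: Water = 17.4440 * 3.3460
Result: 58.3676 kg


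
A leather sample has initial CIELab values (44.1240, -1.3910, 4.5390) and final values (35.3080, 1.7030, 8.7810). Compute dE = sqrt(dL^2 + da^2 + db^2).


dL = -8.8160, da = 3.0940, db = 4.2420
dE = sqrt((-8.8160)^2 + 3.0940^2 + 4.2420^2) = 10.2611


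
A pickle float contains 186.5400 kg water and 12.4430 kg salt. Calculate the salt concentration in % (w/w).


Formula: Conc = salt / (water + salt) * 100
Substituting: Conc = 12.4430 / (186.5400 + 12.4430) * 100
Result: 6.2533 %


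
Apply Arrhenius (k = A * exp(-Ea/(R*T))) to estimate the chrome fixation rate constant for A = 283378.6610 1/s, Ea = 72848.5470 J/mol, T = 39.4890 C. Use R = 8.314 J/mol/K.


T_K = T_C + 273.15 = 39.4890 + 273.15 = 312.6390 K
exponent = -Ea / (R * T_K) = -72848.5470 / (8.314 * 312.6390) = -28.0264
k = A * exp(exponent) = 283378.6610 * exp(-28.0264) = 1.9083e-07 1/s


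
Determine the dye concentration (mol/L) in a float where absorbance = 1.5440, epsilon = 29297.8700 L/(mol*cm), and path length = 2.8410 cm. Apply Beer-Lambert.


Formula: c = A / (epsilon * l)
Substituting: c = 1.5440 / (29297.8700 * 2.8410)
Result: 1.8550e-05 mol/L


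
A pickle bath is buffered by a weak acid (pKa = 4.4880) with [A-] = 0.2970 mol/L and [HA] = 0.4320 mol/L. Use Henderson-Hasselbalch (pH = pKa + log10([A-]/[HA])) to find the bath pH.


ratio = [A-] / [HA] = 0.2970 / 0.4320 = 0.6875
log10(ratio) = -0.1627
pH = pKa + log10(ratio) = 4.4880 - 0.1627 = 4.3253


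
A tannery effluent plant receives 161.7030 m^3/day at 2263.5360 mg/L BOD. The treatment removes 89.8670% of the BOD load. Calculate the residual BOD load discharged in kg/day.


Load_in = volume * conc / 1000 = 161.7030 * 2263.5360 / 1000 = 366.0206 kg/day
Removed = Load_in * eff / 100 = 366.0206 * 89.8670 / 100 = 328.9317 kg/day
Load_out = Load_in - Removed = 366.0206 - 328.9317 = 37.0889 kg/day


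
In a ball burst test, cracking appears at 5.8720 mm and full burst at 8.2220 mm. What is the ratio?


Formula: Ratio = crack / burst
Substituting: Ratio = 5.8720 / 8.2220
Result: 0.7142


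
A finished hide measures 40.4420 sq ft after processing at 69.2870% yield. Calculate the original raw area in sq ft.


Formula: raw = finished * 100 / yield
Substituting: raw = 40.4420 * 100 / 69.2870
Result: 58.3688 sq ft


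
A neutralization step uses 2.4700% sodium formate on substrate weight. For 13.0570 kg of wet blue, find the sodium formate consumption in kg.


Formula: Neutralizer = substrate * pct / 100
Substituting: Neutralizer = 13.0570 * 2.4700 / 100
Result: 0.3225 kg


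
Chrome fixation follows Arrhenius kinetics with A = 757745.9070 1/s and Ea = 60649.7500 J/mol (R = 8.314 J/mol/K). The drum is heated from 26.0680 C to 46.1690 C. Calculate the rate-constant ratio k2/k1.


T1 = 26.0680 + 273.15 = 299.2180 K; T2 = 46.1690 + 273.15 = 319.3190 K
k1 = A * exp(-Ea/(R*T1)) = 757745.9070 * exp(-60649.7500/(8.314*299.2180)) = 1.9565e-05 1/s
k2 = A * exp(-Ea/(R*T2)) = 757745.9070 * exp(-60649.7500/(8.314*319.3190)) = 9.0781e-05 1/s
k2/k1 = 9.0781e-05 / 1.9565e-05 = 4.6399


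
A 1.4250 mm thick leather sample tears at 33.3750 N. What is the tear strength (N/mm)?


Formula: Tear strength = force / thickness
Substituting: Tear strength = 33.3750 / 1.4250
Result: 23.4211 N/mm


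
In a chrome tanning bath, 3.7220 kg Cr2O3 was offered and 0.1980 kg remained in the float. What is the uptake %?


Formula: Uptake = (offered - residual) / offered * 100
Substituting: Uptake = (3.7220 - 0.1980) / 3.7220 * 100
Result: 94.6803 %


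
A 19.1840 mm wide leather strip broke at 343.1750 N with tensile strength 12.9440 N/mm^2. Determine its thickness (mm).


Formula: t = F / (TS * w)
Substituting: t = 343.1750 / (12.9440 * 19.1840)
Result: 1.3820 mm


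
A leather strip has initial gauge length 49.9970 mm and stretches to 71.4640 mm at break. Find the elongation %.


Formula: Elongation = (Lf - L0) / L0 * 100
Substituting: Elongation = (71.4640 - 49.9970) / 49.9970 * 100
Result: 42.9366 %


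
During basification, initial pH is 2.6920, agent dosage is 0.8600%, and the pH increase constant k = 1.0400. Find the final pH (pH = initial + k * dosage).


Formula: pH_final = pH_initial + k * base_pct
Substituting: pH_final = 2.6920 + 1.0400 * 0.8600
Result: 3.5864


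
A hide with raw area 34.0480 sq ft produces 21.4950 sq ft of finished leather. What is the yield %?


Formula: Yield = finished / raw * 100
Substituting: Yield = 21.4950 / 34.0480 * 100
Result: 63.1315 %


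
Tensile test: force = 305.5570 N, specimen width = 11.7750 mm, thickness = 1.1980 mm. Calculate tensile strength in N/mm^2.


Formula: TS = force / (width * thickness)
Substituting: TS = 305.5570 / (11.7750 * 1.1980)
Result: 21.6608 N/mm^2


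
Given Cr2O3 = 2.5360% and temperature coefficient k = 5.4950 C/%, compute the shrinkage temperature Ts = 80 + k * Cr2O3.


Formula: Ts = 80 + k * Cr2O3
Substituting: Ts = 80 + 5.4950 * 2.5360
Result: 93.9353 C


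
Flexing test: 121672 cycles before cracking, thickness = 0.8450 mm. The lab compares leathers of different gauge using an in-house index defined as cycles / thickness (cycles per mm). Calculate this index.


Formula: Index = cycles / thickness
Substituting: Index = 121672 / 0.8450
Result: 143990.5325 cycles/mm


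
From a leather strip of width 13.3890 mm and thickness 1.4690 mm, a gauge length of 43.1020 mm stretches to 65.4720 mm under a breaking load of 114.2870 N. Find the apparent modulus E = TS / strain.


TS = F / (w * t) = 114.2870 / (13.3890 * 1.4690) = 5.8107 N/mm^2
strain = (Lf - L0) / L0 = (65.4720 - 43.1020) / 43.1020 = 0.5190
E = TS / strain = 5.8107 / 0.5190 = 11.1959 N/mm^2


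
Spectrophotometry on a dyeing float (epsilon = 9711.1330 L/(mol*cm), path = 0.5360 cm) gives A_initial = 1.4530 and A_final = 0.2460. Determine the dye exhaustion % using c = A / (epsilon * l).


c_initial = A_i / (epsilon * l) = 1.4530 / (9711.1330 * 0.5360) = 2.7915e-04 mol/L
c_final = A_f / (epsilon * l) = 0.2460 / (9711.1330 * 0.5360) = 4.7261e-05 mol/L
Exhaustion = (c_initial - c_final) / c_initial * 100 = (2.7915e-04 - 4.7261e-05) / 2.7915e-04 * 100 = 83.0695 %


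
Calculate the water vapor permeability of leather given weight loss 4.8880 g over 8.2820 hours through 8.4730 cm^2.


Formula: WVP = loss / (area * time)
Substituting: WVP = 4.8880 / (8.4730 * 8.2820)
Result: 0.069656 g/(cm^2*hr)


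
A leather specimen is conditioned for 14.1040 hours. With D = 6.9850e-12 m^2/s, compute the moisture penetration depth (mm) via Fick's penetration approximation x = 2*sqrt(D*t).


t = 14.1040 hr * 3600 = 50774.4000 s
D * t = 6.9850e-12 * 50774.4000 = 3.5466e-07
x = 2 * sqrt(D*t) = 2 * sqrt(3.5466e-07) = 0.00119107 m = 1.1911 mm
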